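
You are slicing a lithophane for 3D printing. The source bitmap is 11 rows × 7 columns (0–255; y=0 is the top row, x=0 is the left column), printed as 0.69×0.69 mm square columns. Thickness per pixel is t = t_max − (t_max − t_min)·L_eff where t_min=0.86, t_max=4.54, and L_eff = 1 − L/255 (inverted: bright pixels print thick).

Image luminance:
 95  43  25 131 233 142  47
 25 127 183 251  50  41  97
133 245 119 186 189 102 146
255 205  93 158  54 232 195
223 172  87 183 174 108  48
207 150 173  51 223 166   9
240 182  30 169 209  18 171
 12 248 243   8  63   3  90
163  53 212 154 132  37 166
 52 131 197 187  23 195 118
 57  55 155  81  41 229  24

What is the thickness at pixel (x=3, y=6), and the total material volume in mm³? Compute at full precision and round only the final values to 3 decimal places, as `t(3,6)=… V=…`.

t(3,6)=3.299 V=99.713

span = t_max - t_min = 4.54 - 0.86 = 3.680
L(3,6) = 169, L_eff = 1 - 169/255 = 0.337255 (inverted)
t(3,6) = 4.54 - 3.680·0.337255 = 3.299
Σt over all 11·7 pixels = 890107/4250 ≈ 209.4369412
V = pitch²·Σt = 0.69²·890107/4250 = 99.713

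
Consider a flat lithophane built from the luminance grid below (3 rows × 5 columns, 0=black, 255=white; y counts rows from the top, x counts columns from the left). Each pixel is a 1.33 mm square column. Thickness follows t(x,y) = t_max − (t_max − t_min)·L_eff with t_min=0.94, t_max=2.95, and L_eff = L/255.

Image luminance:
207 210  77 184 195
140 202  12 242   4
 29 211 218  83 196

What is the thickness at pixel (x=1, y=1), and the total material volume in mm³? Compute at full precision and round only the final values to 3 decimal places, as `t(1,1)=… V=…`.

span = t_max - t_min = 2.95 - 0.94 = 2.010
L(1,1) = 202, L_eff = 202/255 = 0.792157
t(1,1) = 2.95 - 2.010·0.792157 = 1.358
Σt over all 3·5 pixels = 26.83
V = pitch²·Σt = 1.33²·26.83 = 47.460

t(1,1)=1.358 V=47.460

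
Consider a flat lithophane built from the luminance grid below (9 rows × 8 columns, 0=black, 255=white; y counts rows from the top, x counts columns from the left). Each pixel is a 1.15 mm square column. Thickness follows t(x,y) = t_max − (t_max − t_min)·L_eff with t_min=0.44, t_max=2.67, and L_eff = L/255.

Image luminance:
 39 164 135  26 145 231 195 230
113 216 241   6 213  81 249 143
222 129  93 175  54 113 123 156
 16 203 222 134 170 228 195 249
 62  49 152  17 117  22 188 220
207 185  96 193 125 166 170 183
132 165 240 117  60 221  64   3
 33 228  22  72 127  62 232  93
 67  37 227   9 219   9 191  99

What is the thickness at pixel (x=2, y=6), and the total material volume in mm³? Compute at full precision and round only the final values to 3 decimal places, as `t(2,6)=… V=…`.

span = t_max - t_min = 2.67 - 0.44 = 2.230
L(2,6) = 240, L_eff = 240/255 = 0.941176
t(2,6) = 2.67 - 2.230·0.941176 = 0.571
Σt over all 9·8 pixels = 54379/510 ≈ 106.6254902
V = pitch²·Σt = 1.15²·54379/510 = 141.012

t(2,6)=0.571 V=141.012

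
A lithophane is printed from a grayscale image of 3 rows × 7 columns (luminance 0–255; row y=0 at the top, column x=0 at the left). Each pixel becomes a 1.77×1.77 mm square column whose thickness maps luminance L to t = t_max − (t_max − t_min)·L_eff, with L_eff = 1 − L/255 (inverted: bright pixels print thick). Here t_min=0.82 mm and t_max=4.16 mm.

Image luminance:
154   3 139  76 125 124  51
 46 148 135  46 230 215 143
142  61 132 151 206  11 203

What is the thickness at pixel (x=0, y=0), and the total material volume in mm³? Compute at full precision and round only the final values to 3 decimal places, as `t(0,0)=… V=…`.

span = t_max - t_min = 4.16 - 0.82 = 3.340
L(0,0) = 154, L_eff = 1 - 154/255 = 0.396078 (inverted)
t(0,0) = 4.16 - 3.340·0.396078 = 2.837
Σt over all 3·7 pixels = 107317/2125 ≈ 50.5021176
V = pitch²·Σt = 1.77²·107317/2125 = 158.218

t(0,0)=2.837 V=158.218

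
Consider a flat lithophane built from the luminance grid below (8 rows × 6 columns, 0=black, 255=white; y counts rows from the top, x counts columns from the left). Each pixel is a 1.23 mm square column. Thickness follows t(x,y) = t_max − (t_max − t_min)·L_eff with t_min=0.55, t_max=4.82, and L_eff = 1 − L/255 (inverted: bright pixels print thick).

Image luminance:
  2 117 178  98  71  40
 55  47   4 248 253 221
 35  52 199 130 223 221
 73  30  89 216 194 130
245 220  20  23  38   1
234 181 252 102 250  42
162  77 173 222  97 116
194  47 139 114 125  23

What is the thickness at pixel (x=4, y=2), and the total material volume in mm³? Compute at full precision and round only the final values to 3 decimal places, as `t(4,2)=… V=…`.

t(4,2)=4.284 V=192.525

span = t_max - t_min = 4.82 - 0.55 = 4.270
L(4,2) = 223, L_eff = 1 - 223/255 = 0.125490 (inverted)
t(4,2) = 4.82 - 4.270·0.125490 = 4.284
Σt over all 8·6 pixels = 3245021/25500 ≈ 127.2557255
V = pitch²·Σt = 1.23²·3245021/25500 = 192.525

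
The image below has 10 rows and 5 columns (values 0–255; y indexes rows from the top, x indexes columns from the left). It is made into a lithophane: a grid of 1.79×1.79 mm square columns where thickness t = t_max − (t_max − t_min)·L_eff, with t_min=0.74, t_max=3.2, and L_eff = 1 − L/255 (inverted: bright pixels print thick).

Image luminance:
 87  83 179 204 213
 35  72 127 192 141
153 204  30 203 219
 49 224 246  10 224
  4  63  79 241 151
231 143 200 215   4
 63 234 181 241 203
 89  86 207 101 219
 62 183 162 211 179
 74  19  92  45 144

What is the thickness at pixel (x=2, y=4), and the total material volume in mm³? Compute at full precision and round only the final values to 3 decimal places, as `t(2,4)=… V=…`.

t(2,4)=1.502 V=335.572

span = t_max - t_min = 3.2 - 0.74 = 2.460
L(2,4) = 79, L_eff = 1 - 79/255 = 0.690196 (inverted)
t(2,4) = 3.2 - 2.460·0.690196 = 1.502
Σt over all 10·5 pixels = 104.732
V = pitch²·Σt = 1.79²·104.732 = 335.572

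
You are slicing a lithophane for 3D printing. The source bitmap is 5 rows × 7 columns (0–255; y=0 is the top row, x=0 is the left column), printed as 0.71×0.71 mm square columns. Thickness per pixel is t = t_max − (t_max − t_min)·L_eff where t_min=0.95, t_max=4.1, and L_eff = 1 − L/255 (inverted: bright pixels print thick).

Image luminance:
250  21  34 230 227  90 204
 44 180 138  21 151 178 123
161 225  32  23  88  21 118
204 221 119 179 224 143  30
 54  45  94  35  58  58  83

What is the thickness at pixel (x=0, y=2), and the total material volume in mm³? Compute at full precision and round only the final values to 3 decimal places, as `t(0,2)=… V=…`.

span = t_max - t_min = 4.1 - 0.95 = 3.150
L(0,2) = 161, L_eff = 1 - 161/255 = 0.368627 (inverted)
t(0,2) = 4.1 - 3.150·0.368627 = 2.939
Σt over all 5·7 pixels = 142751/1700 ≈ 83.9711765
V = pitch²·Σt = 0.71²·142751/1700 = 42.330

t(0,2)=2.939 V=42.330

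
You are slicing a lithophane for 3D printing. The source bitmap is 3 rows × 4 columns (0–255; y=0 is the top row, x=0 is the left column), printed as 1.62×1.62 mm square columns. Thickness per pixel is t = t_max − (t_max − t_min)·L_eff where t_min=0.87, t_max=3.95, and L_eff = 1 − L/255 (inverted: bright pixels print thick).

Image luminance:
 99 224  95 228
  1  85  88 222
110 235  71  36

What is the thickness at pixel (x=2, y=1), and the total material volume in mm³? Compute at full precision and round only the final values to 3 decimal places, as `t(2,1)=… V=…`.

t(2,1)=1.933 V=74.756

span = t_max - t_min = 3.95 - 0.87 = 3.080
L(2,1) = 88, L_eff = 1 - 88/255 = 0.654902 (inverted)
t(2,1) = 3.95 - 3.080·0.654902 = 1.933
Σt over all 3·4 pixels = 60531/2125 ≈ 28.4851765
V = pitch²·Σt = 1.62²·60531/2125 = 74.756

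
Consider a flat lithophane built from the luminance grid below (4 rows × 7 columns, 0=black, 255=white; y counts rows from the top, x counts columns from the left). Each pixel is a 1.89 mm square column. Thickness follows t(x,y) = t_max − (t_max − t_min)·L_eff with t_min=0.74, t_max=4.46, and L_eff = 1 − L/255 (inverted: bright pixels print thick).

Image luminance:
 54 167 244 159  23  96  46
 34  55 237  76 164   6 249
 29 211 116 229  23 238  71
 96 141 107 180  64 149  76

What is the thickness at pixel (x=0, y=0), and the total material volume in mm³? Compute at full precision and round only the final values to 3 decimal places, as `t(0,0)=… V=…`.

span = t_max - t_min = 4.46 - 0.74 = 3.720
L(0,0) = 54, L_eff = 1 - 54/255 = 0.788235 (inverted)
t(0,0) = 4.46 - 3.720·0.788235 = 1.528
Σt over all 4·7 pixels = 29514/425 ≈ 69.4447059
V = pitch²·Σt = 1.89²·29514/425 = 248.063

t(0,0)=1.528 V=248.063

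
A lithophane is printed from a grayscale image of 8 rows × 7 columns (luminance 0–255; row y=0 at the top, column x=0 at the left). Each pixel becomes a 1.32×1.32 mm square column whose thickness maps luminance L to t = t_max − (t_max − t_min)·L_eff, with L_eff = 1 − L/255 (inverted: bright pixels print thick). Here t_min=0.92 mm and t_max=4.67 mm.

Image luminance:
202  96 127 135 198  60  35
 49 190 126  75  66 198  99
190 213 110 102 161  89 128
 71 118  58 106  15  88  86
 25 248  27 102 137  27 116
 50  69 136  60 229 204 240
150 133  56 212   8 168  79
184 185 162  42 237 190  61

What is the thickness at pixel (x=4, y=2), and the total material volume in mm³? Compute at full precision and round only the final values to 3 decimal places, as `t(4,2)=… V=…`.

span = t_max - t_min = 4.67 - 0.92 = 3.750
L(4,2) = 161, L_eff = 1 - 161/255 = 0.368627 (inverted)
t(4,2) = 4.67 - 3.750·0.368627 = 3.288
Σt over all 8·7 pixels = 63946/425 ≈ 150.4611765
V = pitch²·Σt = 1.32²·63946/425 = 262.164

t(4,2)=3.288 V=262.164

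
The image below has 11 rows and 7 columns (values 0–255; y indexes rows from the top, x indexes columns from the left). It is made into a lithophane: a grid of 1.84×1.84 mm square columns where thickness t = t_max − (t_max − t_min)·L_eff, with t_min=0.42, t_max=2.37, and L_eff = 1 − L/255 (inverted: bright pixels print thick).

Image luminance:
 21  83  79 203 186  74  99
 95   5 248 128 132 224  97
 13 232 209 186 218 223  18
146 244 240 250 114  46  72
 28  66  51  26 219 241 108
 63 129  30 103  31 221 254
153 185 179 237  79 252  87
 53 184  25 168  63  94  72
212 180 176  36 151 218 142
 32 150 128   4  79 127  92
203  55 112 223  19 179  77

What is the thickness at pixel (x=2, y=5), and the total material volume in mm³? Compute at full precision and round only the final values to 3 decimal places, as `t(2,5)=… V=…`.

span = t_max - t_min = 2.37 - 0.42 = 1.950
L(2,5) = 30, L_eff = 1 - 30/255 = 0.882353 (inverted)
t(2,5) = 2.37 - 1.950·0.882353 = 0.649
Σt over all 11·7 pixels = 183431/1700 ≈ 107.9005882
V = pitch²·Σt = 1.84²·183431/1700 = 365.308

t(2,5)=0.649 V=365.308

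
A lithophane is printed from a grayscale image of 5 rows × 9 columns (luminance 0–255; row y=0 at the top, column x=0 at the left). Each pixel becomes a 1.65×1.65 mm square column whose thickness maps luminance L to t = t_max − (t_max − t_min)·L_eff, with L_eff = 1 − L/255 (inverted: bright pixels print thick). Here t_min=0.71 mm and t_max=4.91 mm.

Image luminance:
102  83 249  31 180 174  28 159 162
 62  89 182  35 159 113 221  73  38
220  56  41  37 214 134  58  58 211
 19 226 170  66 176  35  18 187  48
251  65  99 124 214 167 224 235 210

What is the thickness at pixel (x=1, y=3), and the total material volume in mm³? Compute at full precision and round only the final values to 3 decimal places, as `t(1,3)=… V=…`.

t(1,3)=4.432 V=342.713

span = t_max - t_min = 4.91 - 0.71 = 4.200
L(1,3) = 226, L_eff = 1 - 226/255 = 0.113725 (inverted)
t(1,3) = 4.91 - 4.200·0.113725 = 4.432
Σt over all 5·9 pixels = 213999/1700 ≈ 125.8817647
V = pitch²·Σt = 1.65²·213999/1700 = 342.713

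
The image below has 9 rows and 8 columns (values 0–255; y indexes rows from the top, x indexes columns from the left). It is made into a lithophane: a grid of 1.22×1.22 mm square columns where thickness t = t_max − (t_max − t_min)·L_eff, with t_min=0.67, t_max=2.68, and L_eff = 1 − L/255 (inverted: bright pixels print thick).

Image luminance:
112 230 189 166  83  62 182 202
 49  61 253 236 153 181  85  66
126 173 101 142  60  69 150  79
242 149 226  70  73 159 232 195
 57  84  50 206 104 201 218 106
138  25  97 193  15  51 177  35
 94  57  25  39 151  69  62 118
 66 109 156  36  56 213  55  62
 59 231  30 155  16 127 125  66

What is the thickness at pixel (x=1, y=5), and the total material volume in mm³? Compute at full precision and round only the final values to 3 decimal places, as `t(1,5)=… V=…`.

t(1,5)=0.867 V=171.406

span = t_max - t_min = 2.68 - 0.67 = 2.010
L(1,5) = 25, L_eff = 1 - 25/255 = 0.901961 (inverted)
t(1,5) = 2.68 - 2.010·0.901961 = 0.867
Σt over all 9·8 pixels = 97887/850 ≈ 115.1611765
V = pitch²·Σt = 1.22²·97887/850 = 171.406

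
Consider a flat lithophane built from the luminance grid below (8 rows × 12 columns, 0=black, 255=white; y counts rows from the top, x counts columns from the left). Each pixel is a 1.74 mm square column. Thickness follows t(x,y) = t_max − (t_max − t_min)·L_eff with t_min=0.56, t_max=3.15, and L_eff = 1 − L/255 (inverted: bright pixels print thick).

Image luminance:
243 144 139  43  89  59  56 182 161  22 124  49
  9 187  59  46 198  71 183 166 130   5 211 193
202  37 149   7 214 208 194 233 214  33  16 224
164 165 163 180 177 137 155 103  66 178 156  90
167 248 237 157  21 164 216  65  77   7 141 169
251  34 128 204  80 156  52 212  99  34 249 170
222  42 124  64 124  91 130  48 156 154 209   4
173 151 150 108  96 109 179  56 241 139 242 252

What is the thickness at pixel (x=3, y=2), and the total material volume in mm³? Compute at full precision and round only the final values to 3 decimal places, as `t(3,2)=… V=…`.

t(3,2)=0.631 V=557.483

span = t_max - t_min = 3.15 - 0.56 = 2.590
L(3,2) = 7, L_eff = 1 - 7/255 = 0.972549 (inverted)
t(3,2) = 3.15 - 2.590·0.972549 = 0.631
Σt over all 8·12 pixels = 1173851/6375 ≈ 184.1334902
V = pitch²·Σt = 1.74²·1173851/6375 = 557.483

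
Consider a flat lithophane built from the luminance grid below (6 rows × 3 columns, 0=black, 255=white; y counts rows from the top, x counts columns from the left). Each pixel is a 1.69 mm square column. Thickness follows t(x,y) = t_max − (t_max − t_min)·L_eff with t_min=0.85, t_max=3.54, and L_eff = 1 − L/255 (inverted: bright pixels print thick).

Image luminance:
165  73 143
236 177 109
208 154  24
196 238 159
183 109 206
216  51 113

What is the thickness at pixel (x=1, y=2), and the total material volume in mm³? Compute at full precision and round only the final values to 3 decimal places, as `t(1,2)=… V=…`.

span = t_max - t_min = 3.54 - 0.85 = 2.690
L(1,2) = 154, L_eff = 1 - 154/255 = 0.396078 (inverted)
t(1,2) = 3.54 - 2.690·0.396078 = 2.475
Σt over all 6·3 pixels = 37753/850 ≈ 44.4152941
V = pitch²·Σt = 1.69²·37753/850 = 126.855

t(1,2)=2.475 V=126.855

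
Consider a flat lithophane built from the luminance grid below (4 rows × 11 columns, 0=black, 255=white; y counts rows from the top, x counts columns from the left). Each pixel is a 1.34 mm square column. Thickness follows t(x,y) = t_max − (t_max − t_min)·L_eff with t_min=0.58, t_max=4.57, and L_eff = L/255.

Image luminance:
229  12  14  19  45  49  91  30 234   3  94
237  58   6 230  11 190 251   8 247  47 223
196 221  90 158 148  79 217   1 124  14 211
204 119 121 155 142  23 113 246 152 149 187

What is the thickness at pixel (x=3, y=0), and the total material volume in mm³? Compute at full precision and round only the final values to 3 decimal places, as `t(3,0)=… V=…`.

span = t_max - t_min = 4.57 - 0.58 = 3.990
L(3,0) = 19, L_eff = 19/255 = 0.074510
t(3,0) = 4.57 - 3.990·0.074510 = 4.273
Σt over all 4·11 pixels = 495623/4250 ≈ 116.6171765
V = pitch²·Σt = 1.34²·495623/4250 = 209.398

t(3,0)=4.273 V=209.398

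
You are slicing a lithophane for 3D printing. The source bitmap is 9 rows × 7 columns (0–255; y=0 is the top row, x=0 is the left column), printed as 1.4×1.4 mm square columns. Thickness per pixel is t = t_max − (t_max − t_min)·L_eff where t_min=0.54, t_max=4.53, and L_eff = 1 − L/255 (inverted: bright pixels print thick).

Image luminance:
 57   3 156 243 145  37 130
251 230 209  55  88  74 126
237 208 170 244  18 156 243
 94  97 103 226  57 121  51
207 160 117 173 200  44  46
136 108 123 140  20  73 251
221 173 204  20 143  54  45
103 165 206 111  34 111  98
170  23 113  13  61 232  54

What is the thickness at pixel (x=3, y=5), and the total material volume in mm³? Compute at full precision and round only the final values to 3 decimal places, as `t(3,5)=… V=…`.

span = t_max - t_min = 4.53 - 0.54 = 3.990
L(3,5) = 140, L_eff = 1 - 140/255 = 0.450980 (inverted)
t(3,5) = 4.53 - 3.990·0.450980 = 2.731
Σt over all 9·7 pixels = 1350643/8500 ≈ 158.8991765
V = pitch²·Σt = 1.4²·1350643/8500 = 311.442

t(3,5)=2.731 V=311.442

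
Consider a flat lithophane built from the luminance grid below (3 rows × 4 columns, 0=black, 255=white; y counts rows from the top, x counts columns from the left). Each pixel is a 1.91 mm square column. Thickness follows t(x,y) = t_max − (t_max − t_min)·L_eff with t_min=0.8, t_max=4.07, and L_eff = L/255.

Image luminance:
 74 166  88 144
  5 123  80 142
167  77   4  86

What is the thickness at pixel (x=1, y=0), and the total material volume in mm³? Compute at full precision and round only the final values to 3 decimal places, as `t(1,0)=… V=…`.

t(1,0)=1.941 V=124.094

span = t_max - t_min = 4.07 - 0.8 = 3.270
L(1,0) = 166, L_eff = 166/255 = 0.650980
t(1,0) = 4.07 - 3.270·0.650980 = 1.941
Σt over all 3·4 pixels = 34.016
V = pitch²·Σt = 1.91²·34.016 = 124.094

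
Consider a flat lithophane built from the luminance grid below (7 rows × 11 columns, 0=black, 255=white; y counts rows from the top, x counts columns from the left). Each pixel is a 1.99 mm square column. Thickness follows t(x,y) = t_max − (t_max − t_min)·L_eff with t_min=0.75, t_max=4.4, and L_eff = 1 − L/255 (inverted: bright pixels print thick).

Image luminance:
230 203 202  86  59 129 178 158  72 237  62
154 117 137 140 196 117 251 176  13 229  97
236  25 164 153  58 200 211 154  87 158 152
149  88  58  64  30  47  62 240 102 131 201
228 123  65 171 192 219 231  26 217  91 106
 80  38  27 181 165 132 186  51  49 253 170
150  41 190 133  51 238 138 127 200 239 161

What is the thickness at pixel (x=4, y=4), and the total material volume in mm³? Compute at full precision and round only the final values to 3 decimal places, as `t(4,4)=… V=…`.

span = t_max - t_min = 4.4 - 0.75 = 3.650
L(4,4) = 192, L_eff = 1 - 192/255 = 0.247059 (inverted)
t(4,4) = 4.4 - 3.650·0.247059 = 3.498
Σt over all 7·11 pixels = 1074311/5100 ≈ 210.6492157
V = pitch²·Σt = 1.99²·1074311/5100 = 834.192

t(4,4)=3.498 V=834.192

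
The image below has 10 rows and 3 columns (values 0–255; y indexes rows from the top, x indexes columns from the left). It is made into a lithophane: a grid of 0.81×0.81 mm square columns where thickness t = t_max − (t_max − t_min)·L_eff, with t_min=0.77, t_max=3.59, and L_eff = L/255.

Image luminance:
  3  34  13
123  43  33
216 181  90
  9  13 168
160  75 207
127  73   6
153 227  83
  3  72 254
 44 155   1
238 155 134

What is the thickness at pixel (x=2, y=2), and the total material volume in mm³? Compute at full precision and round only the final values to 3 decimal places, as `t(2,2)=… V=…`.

t(2,2)=2.595 V=48.220

span = t_max - t_min = 3.59 - 0.77 = 2.820
L(2,2) = 90, L_eff = 90/255 = 0.352941
t(2,2) = 3.59 - 2.820·0.352941 = 2.595
Σt over all 10·3 pixels = 156177/2125 ≈ 73.4950588
V = pitch²·Σt = 0.81²·156177/2125 = 48.220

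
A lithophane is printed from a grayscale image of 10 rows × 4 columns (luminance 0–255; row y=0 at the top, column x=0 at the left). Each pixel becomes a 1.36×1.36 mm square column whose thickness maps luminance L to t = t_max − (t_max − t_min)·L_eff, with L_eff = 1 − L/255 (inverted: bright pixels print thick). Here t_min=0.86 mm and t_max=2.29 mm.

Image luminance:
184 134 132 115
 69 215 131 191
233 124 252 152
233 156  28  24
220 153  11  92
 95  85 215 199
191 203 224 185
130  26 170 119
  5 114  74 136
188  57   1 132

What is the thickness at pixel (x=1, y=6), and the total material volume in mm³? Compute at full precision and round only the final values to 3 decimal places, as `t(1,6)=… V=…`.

span = t_max - t_min = 2.29 - 0.86 = 1.430
L(1,6) = 203, L_eff = 1 - 203/255 = 0.203922 (inverted)
t(1,6) = 2.29 - 1.430·0.203922 = 1.998
Σt over all 10·4 pixels = 824557/12750 ≈ 64.6711373
V = pitch²·Σt = 1.36²·824557/12750 = 119.616

t(1,6)=1.998 V=119.616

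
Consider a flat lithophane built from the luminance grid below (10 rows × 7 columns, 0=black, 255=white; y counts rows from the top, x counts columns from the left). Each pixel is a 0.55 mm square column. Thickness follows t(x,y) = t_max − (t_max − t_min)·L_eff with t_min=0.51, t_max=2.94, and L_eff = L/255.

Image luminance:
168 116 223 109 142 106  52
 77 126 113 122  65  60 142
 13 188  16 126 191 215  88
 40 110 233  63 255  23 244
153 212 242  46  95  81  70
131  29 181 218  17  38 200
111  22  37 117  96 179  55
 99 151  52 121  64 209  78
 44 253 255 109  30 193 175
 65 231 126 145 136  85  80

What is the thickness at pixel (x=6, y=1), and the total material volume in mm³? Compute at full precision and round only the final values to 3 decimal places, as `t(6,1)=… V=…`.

t(6,1)=1.587 V=37.876

span = t_max - t_min = 2.94 - 0.51 = 2.430
L(6,1) = 142, L_eff = 142/255 = 0.556863
t(6,1) = 2.94 - 2.430·0.556863 = 1.587
Σt over all 10·7 pixels = 1064283/8500 ≈ 125.2097647
V = pitch²·Σt = 0.55²·1064283/8500 = 37.876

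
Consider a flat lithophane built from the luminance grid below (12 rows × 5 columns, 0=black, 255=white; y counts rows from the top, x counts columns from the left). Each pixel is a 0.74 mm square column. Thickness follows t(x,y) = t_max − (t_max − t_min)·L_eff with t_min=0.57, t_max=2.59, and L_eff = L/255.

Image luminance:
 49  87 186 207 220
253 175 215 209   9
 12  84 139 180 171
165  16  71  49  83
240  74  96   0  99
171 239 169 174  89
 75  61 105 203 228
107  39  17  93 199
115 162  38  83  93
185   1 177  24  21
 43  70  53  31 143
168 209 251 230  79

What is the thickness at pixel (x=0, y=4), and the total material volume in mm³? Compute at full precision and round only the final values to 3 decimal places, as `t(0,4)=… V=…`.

span = t_max - t_min = 2.59 - 0.57 = 2.020
L(0,4) = 240, L_eff = 240/255 = 0.941176
t(0,4) = 2.59 - 2.020·0.941176 = 0.689
Σt over all 12·5 pixels = 625358/6375 ≈ 98.0953725
V = pitch²·Σt = 0.74²·625358/6375 = 53.717

t(0,4)=0.689 V=53.717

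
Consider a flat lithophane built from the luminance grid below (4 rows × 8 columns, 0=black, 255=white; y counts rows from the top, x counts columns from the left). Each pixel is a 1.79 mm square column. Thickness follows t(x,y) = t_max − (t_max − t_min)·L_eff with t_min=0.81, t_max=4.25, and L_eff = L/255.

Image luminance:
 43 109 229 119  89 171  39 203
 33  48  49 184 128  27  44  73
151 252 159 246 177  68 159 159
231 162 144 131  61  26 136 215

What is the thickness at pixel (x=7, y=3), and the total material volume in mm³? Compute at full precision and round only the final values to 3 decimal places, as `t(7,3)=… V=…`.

t(7,3)=1.350 V=260.052

span = t_max - t_min = 4.25 - 0.81 = 3.440
L(7,3) = 215, L_eff = 215/255 = 0.843137
t(7,3) = 4.25 - 3.440·0.843137 = 1.350
Σt over all 4·8 pixels = 34494/425 ≈ 81.1623529
V = pitch²·Σt = 1.79²·34494/425 = 260.052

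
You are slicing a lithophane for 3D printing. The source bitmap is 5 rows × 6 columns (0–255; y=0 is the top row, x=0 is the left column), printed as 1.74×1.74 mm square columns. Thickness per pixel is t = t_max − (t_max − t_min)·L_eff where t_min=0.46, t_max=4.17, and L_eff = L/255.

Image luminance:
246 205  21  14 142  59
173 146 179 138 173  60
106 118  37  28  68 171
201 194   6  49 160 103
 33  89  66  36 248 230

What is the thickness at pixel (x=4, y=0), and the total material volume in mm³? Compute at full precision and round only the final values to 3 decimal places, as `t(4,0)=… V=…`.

span = t_max - t_min = 4.17 - 0.46 = 3.710
L(4,0) = 142, L_eff = 142/255 = 0.556863
t(4,0) = 4.17 - 3.710·0.556863 = 2.104
Σt over all 5·6 pixels = 1891921/25500 ≈ 74.1929804
V = pitch²·Σt = 1.74²·1891921/25500 = 224.627

t(4,0)=2.104 V=224.627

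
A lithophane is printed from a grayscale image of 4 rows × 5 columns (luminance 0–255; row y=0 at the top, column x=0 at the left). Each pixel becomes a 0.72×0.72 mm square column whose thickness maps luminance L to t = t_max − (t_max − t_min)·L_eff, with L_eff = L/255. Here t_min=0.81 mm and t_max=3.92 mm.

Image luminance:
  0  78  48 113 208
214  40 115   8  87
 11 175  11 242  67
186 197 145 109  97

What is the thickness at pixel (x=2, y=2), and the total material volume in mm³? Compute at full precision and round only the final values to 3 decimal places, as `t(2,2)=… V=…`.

t(2,2)=3.786 V=27.043

span = t_max - t_min = 3.92 - 0.81 = 3.110
L(2,2) = 11, L_eff = 11/255 = 0.043137
t(2,2) = 3.92 - 3.110·0.043137 = 3.786
Σt over all 4·5 pixels = 443413/8500 ≈ 52.1662353
V = pitch²·Σt = 0.72²·443413/8500 = 27.043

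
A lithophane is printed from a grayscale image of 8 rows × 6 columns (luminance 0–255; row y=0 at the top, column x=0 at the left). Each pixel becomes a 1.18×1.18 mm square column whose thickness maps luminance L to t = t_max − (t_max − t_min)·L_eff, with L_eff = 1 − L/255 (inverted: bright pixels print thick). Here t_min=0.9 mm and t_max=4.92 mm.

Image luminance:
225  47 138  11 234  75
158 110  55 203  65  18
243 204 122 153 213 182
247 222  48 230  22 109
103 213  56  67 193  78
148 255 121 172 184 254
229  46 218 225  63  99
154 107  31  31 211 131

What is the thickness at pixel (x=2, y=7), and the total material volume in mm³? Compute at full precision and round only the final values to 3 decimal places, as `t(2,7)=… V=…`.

t(2,7)=1.389 V=207.727

span = t_max - t_min = 4.92 - 0.9 = 4.020
L(2,7) = 31, L_eff = 1 - 31/255 = 0.878431 (inverted)
t(2,7) = 4.92 - 4.020·0.878431 = 1.389
Σt over all 8·6 pixels = 634041/4250 ≈ 149.1861176
V = pitch²·Σt = 1.18²·634041/4250 = 207.727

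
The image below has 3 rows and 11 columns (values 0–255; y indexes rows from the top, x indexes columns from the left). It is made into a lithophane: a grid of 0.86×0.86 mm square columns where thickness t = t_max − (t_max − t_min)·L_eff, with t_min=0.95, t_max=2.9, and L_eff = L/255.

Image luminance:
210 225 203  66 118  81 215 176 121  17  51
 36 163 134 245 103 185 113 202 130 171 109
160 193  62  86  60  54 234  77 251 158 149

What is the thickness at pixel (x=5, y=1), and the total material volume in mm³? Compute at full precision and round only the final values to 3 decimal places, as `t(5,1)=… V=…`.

span = t_max - t_min = 2.9 - 0.95 = 1.950
L(5,1) = 185, L_eff = 185/255 = 0.725490
t(5,1) = 2.9 - 1.950·0.725490 = 1.485
Σt over all 3·11 pixels = 25859/425 ≈ 60.8447059
V = pitch²·Σt = 0.86²·25859/425 = 45.001

t(5,1)=1.485 V=45.001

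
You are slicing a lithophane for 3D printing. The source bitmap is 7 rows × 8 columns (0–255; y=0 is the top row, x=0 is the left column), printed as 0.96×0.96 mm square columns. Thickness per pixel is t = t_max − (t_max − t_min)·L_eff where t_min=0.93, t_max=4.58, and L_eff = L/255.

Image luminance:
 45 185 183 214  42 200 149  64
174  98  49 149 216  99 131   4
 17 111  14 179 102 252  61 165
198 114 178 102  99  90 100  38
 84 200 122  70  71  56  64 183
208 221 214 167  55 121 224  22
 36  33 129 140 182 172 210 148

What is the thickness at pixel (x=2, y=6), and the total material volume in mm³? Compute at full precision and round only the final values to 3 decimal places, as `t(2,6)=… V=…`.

span = t_max - t_min = 4.58 - 0.93 = 3.650
L(2,6) = 129, L_eff = 129/255 = 0.505882
t(2,6) = 4.58 - 3.650·0.505882 = 2.734
Σt over all 7·8 pixels = 133401/850 ≈ 156.9423529
V = pitch²·Σt = 0.96²·133401/850 = 144.638

t(2,6)=2.734 V=144.638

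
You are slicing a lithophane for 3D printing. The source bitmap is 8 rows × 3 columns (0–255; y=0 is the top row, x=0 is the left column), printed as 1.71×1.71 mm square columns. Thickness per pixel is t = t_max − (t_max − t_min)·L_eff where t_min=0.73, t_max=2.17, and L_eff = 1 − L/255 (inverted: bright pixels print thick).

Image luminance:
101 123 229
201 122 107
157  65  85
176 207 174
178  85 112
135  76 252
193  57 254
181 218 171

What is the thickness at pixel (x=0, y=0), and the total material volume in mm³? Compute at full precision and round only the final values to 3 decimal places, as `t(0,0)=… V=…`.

span = t_max - t_min = 2.17 - 0.73 = 1.440
L(0,0) = 101, L_eff = 1 - 101/255 = 0.603922 (inverted)
t(0,0) = 2.17 - 1.440·0.603922 = 1.300
Σt over all 8·3 pixels = 81138/2125 ≈ 38.1825882
V = pitch²·Σt = 1.71²·81138/2125 = 111.650

t(0,0)=1.300 V=111.650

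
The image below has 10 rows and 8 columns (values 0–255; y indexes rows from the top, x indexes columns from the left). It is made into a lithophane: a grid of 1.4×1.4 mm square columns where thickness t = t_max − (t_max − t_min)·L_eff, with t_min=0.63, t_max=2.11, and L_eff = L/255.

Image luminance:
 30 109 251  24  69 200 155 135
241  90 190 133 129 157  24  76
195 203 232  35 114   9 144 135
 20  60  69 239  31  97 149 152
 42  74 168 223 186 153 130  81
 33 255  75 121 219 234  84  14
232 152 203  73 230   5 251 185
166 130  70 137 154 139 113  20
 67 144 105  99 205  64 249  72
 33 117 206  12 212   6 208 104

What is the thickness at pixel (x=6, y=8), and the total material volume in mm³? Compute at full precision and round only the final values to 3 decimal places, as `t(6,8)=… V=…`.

span = t_max - t_min = 2.11 - 0.63 = 1.480
L(6,8) = 249, L_eff = 249/255 = 0.976471
t(6,8) = 2.11 - 1.480·0.976471 = 0.665
Σt over all 10·8 pixels = 233492/2125 ≈ 109.8785882
V = pitch²·Σt = 1.4²·233492/2125 = 215.362

t(6,8)=0.665 V=215.362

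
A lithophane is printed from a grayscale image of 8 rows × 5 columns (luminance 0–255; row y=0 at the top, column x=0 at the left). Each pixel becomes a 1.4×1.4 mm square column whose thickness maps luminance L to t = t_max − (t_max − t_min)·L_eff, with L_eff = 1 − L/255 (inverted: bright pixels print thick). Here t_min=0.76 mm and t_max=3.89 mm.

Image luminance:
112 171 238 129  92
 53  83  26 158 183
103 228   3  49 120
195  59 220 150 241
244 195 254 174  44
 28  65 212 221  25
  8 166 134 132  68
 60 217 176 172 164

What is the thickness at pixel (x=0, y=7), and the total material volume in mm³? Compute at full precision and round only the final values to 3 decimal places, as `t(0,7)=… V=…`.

t(0,7)=1.496 V=188.824

span = t_max - t_min = 3.89 - 0.76 = 3.130
L(0,7) = 60, L_eff = 1 - 60/255 = 0.764706 (inverted)
t(0,7) = 3.89 - 3.130·0.764706 = 1.496
Σt over all 8·5 pixels = 36127/375 ≈ 96.3386667
V = pitch²·Σt = 1.4²·36127/375 = 188.824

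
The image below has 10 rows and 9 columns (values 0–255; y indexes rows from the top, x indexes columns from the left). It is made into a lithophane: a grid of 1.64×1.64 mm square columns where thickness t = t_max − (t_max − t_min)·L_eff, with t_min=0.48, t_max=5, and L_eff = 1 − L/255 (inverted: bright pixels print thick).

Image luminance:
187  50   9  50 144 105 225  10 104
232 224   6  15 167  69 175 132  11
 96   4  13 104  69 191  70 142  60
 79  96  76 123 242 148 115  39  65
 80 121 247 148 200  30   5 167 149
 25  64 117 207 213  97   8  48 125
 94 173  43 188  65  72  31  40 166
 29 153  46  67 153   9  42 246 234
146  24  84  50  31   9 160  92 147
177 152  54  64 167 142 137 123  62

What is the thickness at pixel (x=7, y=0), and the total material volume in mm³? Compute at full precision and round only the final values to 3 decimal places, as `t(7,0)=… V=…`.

span = t_max - t_min = 5 - 0.48 = 4.520
L(7,0) = 10, L_eff = 1 - 10/255 = 0.960784 (inverted)
t(7,0) = 5 - 4.520·0.960784 = 0.657
Σt over all 10·9 pixels = 266842/1275 ≈ 209.2878431
V = pitch²·Σt = 1.64²·266842/1275 = 562.901

t(7,0)=0.657 V=562.901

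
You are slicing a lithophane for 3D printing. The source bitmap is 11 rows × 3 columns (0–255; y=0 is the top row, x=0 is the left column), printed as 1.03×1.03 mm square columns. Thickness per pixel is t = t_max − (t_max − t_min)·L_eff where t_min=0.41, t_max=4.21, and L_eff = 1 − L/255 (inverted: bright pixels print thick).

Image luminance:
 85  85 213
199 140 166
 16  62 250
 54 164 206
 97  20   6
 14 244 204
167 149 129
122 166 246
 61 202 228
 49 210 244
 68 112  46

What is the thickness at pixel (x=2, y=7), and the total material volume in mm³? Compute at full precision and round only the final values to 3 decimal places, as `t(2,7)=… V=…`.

t(2,7)=4.076 V=84.295

span = t_max - t_min = 4.21 - 0.41 = 3.800
L(2,7) = 246, L_eff = 1 - 246/255 = 0.035294 (inverted)
t(2,7) = 4.21 - 3.800·0.035294 = 4.076
Σt over all 11·3 pixels = 405227/5100 ≈ 79.4562745
V = pitch²·Σt = 1.03²·405227/5100 = 84.295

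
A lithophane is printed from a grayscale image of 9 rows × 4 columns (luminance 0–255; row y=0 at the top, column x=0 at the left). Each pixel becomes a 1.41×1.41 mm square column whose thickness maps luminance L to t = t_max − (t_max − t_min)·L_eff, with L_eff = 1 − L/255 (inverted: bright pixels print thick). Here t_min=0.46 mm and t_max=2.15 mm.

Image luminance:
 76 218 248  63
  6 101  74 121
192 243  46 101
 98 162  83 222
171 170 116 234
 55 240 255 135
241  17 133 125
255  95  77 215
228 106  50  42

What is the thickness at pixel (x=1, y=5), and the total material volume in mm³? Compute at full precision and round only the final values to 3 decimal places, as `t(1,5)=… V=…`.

span = t_max - t_min = 2.15 - 0.46 = 1.690
L(1,5) = 240, L_eff = 1 - 240/255 = 0.058824 (inverted)
t(1,5) = 2.15 - 1.690·0.058824 = 2.051
Σt over all 9·4 pixels = 634823/12750 ≈ 49.7900392
V = pitch²·Σt = 1.41²·634823/12750 = 98.988

t(1,5)=2.051 V=98.988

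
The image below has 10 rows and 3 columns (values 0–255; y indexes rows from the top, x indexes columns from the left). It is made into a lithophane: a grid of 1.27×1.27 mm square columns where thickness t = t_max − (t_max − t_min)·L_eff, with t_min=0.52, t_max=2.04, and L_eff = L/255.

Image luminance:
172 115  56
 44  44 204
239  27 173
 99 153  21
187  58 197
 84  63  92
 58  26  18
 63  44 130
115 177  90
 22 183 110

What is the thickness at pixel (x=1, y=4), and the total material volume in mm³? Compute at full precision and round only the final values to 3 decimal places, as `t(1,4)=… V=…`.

span = t_max - t_min = 2.04 - 0.52 = 1.520
L(1,4) = 58, L_eff = 58/255 = 0.227451
t(1,4) = 2.04 - 1.520·0.227451 = 1.694
Σt over all 10·3 pixels = 273718/6375 ≈ 42.9361569
V = pitch²·Σt = 1.27²·273718/6375 = 69.252

t(1,4)=1.694 V=69.252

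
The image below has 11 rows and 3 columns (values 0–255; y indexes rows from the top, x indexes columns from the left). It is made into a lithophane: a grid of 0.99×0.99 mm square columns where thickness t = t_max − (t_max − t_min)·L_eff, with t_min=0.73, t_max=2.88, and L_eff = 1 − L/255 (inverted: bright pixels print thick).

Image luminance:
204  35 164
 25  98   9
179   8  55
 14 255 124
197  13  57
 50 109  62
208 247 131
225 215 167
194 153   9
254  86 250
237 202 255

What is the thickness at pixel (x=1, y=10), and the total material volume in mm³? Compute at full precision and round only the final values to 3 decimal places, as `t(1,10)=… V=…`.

span = t_max - t_min = 2.88 - 0.73 = 2.150
L(1,10) = 202, L_eff = 1 - 202/255 = 0.207843 (inverted)
t(1,10) = 2.88 - 2.150·0.207843 = 2.433
Σt over all 11·3 pixels = 26331/425 ≈ 61.9552941
V = pitch²·Σt = 0.99²·26331/425 = 60.722

t(1,10)=2.433 V=60.722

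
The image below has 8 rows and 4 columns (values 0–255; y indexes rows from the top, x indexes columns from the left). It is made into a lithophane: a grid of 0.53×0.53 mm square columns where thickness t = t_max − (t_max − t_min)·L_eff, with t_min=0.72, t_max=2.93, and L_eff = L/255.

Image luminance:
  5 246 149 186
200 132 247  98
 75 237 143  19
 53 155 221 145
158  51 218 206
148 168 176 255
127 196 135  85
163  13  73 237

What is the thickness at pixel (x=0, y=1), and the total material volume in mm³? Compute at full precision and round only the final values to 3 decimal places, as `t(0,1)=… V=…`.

t(0,1)=1.197 V=14.847

span = t_max - t_min = 2.93 - 0.72 = 2.210
L(0,1) = 200, L_eff = 200/255 = 0.784314
t(0,1) = 2.93 - 2.210·0.784314 = 1.197
Σt over all 8·4 pixels = 3964/75 ≈ 52.8533333
V = pitch²·Σt = 0.53²·3964/75 = 14.847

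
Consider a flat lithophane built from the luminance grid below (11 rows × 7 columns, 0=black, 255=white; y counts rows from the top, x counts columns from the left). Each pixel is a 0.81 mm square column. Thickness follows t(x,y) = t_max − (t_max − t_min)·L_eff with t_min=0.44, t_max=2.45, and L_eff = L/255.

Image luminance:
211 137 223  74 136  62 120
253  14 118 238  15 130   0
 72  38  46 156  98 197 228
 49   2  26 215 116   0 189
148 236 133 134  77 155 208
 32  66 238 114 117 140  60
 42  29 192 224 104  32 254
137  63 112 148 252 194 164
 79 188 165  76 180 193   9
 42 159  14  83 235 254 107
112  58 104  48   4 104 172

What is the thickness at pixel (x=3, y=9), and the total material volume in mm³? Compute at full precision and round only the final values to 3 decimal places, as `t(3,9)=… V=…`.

span = t_max - t_min = 2.45 - 0.44 = 2.010
L(3,9) = 83, L_eff = 83/255 = 0.325490
t(3,9) = 2.45 - 2.010·0.325490 = 1.796
Σt over all 11·7 pixels = 976807/8500 ≈ 114.9184706
V = pitch²·Σt = 0.81²·976807/8500 = 75.398

t(3,9)=1.796 V=75.398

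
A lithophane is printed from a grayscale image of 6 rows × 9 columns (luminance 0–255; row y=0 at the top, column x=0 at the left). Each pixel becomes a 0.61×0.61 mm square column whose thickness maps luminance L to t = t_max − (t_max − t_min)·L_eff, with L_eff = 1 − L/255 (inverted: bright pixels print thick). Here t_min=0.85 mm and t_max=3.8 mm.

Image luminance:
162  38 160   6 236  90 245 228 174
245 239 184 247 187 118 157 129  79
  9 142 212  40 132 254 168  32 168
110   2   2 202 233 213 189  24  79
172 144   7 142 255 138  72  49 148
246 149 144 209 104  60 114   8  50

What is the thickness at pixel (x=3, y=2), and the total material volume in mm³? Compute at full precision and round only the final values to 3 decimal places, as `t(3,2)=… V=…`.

t(3,2)=1.313 V=48.702

span = t_max - t_min = 3.8 - 0.85 = 2.950
L(3,2) = 40, L_eff = 1 - 40/255 = 0.843137 (inverted)
t(3,2) = 3.8 - 2.950·0.843137 = 1.313
Σt over all 6·9 pixels = 166876/1275 ≈ 130.8831373
V = pitch²·Σt = 0.61²·166876/1275 = 48.702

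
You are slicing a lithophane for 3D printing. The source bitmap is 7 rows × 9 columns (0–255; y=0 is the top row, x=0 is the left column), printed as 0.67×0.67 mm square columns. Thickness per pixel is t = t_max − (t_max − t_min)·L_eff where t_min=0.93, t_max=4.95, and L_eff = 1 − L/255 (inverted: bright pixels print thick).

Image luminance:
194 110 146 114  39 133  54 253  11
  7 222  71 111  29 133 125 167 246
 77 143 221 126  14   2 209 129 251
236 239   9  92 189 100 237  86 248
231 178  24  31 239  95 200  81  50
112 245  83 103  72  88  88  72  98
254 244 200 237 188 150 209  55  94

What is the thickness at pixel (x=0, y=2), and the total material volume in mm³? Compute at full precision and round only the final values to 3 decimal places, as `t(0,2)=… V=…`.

t(0,2)=2.144 V=86.411

span = t_max - t_min = 4.95 - 0.93 = 4.020
L(0,2) = 77, L_eff = 1 - 77/255 = 0.698039 (inverted)
t(0,2) = 4.95 - 4.020·0.698039 = 2.144
Σt over all 7·9 pixels = 1636211/8500 ≈ 192.4954118
V = pitch²·Σt = 0.67²·1636211/8500 = 86.411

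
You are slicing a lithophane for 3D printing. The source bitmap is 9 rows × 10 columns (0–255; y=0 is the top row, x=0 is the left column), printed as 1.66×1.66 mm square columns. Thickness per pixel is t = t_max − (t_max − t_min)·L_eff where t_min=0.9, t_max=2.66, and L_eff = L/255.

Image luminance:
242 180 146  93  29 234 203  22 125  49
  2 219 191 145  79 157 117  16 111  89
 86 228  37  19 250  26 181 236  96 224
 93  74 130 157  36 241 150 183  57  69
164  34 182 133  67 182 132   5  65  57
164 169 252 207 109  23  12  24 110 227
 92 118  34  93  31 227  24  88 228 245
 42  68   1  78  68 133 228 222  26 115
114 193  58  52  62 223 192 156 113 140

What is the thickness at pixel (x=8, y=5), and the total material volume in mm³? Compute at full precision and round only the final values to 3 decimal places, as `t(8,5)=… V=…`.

span = t_max - t_min = 2.66 - 0.9 = 1.760
L(8,5) = 110, L_eff = 110/255 = 0.431373
t(8,5) = 2.66 - 1.760·0.431373 = 1.901
Σt over all 9·10 pixels = 1050799/6375 ≈ 164.8312157
V = pitch²·Σt = 1.66²·1050799/6375 = 454.209

t(8,5)=1.901 V=454.209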